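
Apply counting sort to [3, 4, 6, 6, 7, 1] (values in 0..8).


Count array: [0, 1, 0, 1, 1, 0, 2, 1, 0]
Reconstruct: [1, 3, 4, 6, 6, 7]


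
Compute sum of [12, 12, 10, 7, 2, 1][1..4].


Prefix sums: [0, 12, 24, 34, 41, 43, 44]
Sum[1..4] = prefix[5] - prefix[1] = 43 - 12 = 31


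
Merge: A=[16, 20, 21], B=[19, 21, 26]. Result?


Compare heads, take smaller each step.
Merged: [16, 19, 20, 21, 21, 26]


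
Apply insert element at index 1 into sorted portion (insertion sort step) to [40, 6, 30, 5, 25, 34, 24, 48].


After one pass: [6, 40, 30, 5, 25, 34, 24, 48]


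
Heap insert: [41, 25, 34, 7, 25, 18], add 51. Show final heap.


Append 51: [41, 25, 34, 7, 25, 18, 51]
Bubble up: swap idx 6(51) with idx 2(34); swap idx 2(51) with idx 0(41)
Result: [51, 25, 41, 7, 25, 18, 34]


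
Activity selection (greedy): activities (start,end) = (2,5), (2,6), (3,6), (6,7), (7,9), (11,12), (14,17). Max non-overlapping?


Greedy: pick earliest-ending, then skip overlaps.
Selected (5 activities): [(2, 5), (6, 7), (7, 9), (11, 12), (14, 17)]


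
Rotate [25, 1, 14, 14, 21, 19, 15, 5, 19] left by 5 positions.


Left rotate by 5: [19, 15, 5, 19, 25, 1, 14, 14, 21]


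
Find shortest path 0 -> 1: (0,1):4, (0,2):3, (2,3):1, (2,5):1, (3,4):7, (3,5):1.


Dijkstra from 0:
Distances: {0: 0, 1: 4, 2: 3, 3: 4, 4: 11, 5: 4}
Shortest distance to 1 = 4, path = [0, 1]


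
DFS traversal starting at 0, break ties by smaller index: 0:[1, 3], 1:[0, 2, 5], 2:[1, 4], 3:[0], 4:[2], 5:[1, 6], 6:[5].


DFS stack-based: start with [0]
Visit order: [0, 1, 2, 4, 5, 6, 3]


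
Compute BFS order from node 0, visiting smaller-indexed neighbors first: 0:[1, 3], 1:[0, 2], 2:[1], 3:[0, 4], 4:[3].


BFS queue: start with [0]
Visit order: [0, 1, 3, 2, 4]


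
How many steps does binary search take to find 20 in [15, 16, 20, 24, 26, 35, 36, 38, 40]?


Search for 20:
[0,8] mid=4 arr[4]=26
[0,3] mid=1 arr[1]=16
[2,3] mid=2 arr[2]=20
Total: 3 comparisons


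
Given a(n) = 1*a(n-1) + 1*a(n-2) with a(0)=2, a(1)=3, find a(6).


Build bottom-up:
...a(4)=13, a(5)=21, a(6)=1*21+1*13=34


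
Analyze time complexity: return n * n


Analysis: constant-time operation, no loop
Complexity: O(1)


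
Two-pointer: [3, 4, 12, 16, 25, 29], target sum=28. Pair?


Two pointers: lo=0, hi=5
Found pair: (3, 25) summing to 28


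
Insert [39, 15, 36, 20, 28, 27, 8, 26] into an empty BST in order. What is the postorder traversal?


Root = 39; build tree by BST insertion.
Postorder traversal: [8, 26, 27, 28, 20, 36, 15, 39]


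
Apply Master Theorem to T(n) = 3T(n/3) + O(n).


a=3, b=3, c=1. log_3(3)=1 = c=1. Case 2: O(n^c log n) = O(n log n)
Complexity: O(n log n)


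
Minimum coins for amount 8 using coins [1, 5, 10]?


dp[0]=0; dp[i]=1+min(dp[i-c] for c in coins)
...dp[3]=3, dp[4]=4, dp[5]=1, dp[6]=2, dp[7]=3, dp[8]=4
Minimum coins for 8 = 4


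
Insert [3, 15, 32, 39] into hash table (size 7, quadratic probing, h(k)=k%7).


Insertions: 3->slot 3; 15->slot 1; 32->slot 4; 39->slot 5
Table: [None, 15, None, 3, 32, 39, None]


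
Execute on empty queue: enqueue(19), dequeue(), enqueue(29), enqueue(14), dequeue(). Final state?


enqueue(19) -> [19]
dequeue() returns 19 -> []
enqueue(29) -> [29]
enqueue(14) -> [29, 14]
dequeue() returns 29 -> [14]
Final queue (front to back): [14]


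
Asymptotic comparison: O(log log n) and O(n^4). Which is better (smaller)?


double-logarithmic grows slower than quartic
O(log log n) is asymptotically smaller; O(n^4) grows faster


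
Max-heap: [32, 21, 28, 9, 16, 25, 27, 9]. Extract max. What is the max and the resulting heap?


Max = 32
Replace root with last, heapify down
Resulting heap: [28, 21, 27, 9, 16, 25, 9]


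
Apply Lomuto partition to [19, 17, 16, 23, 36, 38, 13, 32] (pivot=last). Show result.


Elements <= 32 go left of pivot.
Result: [19, 17, 16, 23, 13, 32, 36, 38], pivot at index 5


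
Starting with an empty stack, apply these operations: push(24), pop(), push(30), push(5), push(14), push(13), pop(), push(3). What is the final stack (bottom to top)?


push(24) -> [24]
pop() returns 24 -> []
push(30) -> [30]
push(5) -> [30, 5]
push(14) -> [30, 5, 14]
push(13) -> [30, 5, 14, 13]
pop() returns 13 -> [30, 5, 14]
push(3) -> [30, 5, 14, 3]
Final stack (bottom to top): [30, 5, 14, 3]


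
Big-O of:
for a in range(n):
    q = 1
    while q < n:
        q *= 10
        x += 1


Per nesting level: O(n) * O(log n) = O(n log n)
Complexity: O(n log n)


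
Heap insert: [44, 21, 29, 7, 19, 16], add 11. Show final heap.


Append 11: [44, 21, 29, 7, 19, 16, 11]
Bubble up: no swaps needed
Result: [44, 21, 29, 7, 19, 16, 11]


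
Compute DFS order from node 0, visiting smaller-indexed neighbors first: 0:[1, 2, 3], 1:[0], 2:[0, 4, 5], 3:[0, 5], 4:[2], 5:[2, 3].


DFS stack-based: start with [0]
Visit order: [0, 1, 2, 4, 5, 3]


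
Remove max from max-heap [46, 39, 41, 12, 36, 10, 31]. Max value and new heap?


Max = 46
Replace root with last, heapify down
Resulting heap: [41, 39, 31, 12, 36, 10]


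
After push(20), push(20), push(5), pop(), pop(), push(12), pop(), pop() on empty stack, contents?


push(20) -> [20]
push(20) -> [20, 20]
push(5) -> [20, 20, 5]
pop() returns 5 -> [20, 20]
pop() returns 20 -> [20]
push(12) -> [20, 12]
pop() returns 12 -> [20]
pop() returns 20 -> []
Final stack (bottom to top): []


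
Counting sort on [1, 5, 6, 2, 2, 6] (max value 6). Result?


Count array: [0, 1, 2, 0, 0, 1, 2]
Reconstruct: [1, 2, 2, 5, 6, 6]


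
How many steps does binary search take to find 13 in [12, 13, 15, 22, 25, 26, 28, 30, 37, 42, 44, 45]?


Search for 13:
[0,11] mid=5 arr[5]=26
[0,4] mid=2 arr[2]=15
[0,1] mid=0 arr[0]=12
[1,1] mid=1 arr[1]=13
Total: 4 comparisons


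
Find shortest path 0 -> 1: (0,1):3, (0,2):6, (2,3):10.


Dijkstra from 0:
Distances: {0: 0, 1: 3, 2: 6, 3: 16}
Shortest distance to 1 = 3, path = [0, 1]


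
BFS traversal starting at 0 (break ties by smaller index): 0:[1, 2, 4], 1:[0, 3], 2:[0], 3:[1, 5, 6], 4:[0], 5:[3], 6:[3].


BFS queue: start with [0]
Visit order: [0, 1, 2, 4, 3, 5, 6]


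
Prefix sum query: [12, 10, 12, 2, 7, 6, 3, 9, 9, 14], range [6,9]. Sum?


Prefix sums: [0, 12, 22, 34, 36, 43, 49, 52, 61, 70, 84]
Sum[6..9] = prefix[10] - prefix[6] = 84 - 49 = 35


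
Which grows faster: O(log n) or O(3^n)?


logarithmic grows slower than exponential (base 3)
O(log n) is asymptotically smaller; O(3^n) grows faster


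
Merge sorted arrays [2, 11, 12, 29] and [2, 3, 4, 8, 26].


Compare heads, take smaller each step.
Merged: [2, 2, 3, 4, 8, 11, 12, 26, 29]


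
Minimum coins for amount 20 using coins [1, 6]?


dp[0]=0; dp[i]=1+min(dp[i-c] for c in coins)
...dp[15]=5, dp[16]=6, dp[17]=7, dp[18]=3, dp[19]=4, dp[20]=5
Minimum coins for 20 = 5


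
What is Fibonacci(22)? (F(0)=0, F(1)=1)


F(n)=F(n-1)+F(n-2)
...F(20)=6765, F(21)=10946, F(22)=17711


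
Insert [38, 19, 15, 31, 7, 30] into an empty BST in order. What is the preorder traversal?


Root = 38; build tree by BST insertion.
Preorder traversal: [38, 19, 15, 7, 31, 30]


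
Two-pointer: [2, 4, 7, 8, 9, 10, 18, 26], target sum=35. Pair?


Two pointers: lo=0, hi=7
Found pair: (9, 26) summing to 35


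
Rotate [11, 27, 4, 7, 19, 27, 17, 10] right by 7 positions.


Right rotate by 7: [27, 4, 7, 19, 27, 17, 10, 11]


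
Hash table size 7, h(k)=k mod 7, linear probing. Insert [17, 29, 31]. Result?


Insertions: 17->slot 3; 29->slot 1; 31->slot 4
Table: [None, 29, None, 17, 31, None, None]


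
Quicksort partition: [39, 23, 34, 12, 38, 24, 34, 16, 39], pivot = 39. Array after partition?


Elements <= 39 go left of pivot.
Result: [39, 23, 34, 12, 38, 24, 34, 16, 39], pivot at index 8


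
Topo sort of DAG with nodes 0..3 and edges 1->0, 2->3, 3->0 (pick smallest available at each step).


Kahn's algorithm, process smallest node first
Order: [1, 2, 3, 0]


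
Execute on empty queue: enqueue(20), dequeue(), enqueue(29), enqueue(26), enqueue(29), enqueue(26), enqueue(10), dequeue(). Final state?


enqueue(20) -> [20]
dequeue() returns 20 -> []
enqueue(29) -> [29]
enqueue(26) -> [29, 26]
enqueue(29) -> [29, 26, 29]
enqueue(26) -> [29, 26, 29, 26]
enqueue(10) -> [29, 26, 29, 26, 10]
dequeue() returns 29 -> [26, 29, 26, 10]
Final queue (front to back): [26, 29, 26, 10]


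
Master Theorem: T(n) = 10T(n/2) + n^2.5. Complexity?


a=10, b=2, c=2.5. log_2(10)=3.322 > c=2.5. Case 1: O(n^log_b(a)) = O(n^3.322)
Complexity: O(n^3.322)


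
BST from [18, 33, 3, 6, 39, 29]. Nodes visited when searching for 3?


BST root = 18
Search for 3: compare at each node
Path: [18, 3]


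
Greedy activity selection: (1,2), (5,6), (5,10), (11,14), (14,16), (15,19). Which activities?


Greedy: pick earliest-ending, then skip overlaps.
Selected (4 activities): [(1, 2), (5, 6), (11, 14), (14, 16)]


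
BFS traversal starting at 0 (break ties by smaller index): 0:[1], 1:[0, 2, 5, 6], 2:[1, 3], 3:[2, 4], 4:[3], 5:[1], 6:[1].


BFS queue: start with [0]
Visit order: [0, 1, 2, 5, 6, 3, 4]


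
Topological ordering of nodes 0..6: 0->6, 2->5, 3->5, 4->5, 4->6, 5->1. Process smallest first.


Kahn's algorithm, process smallest node first
Order: [0, 2, 3, 4, 5, 1, 6]


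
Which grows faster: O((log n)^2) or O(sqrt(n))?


polylogarithmic grows slower than sublinear
O((log n)^2) is asymptotically smaller; O(sqrt(n)) grows faster


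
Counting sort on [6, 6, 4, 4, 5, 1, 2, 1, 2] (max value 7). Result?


Count array: [0, 2, 2, 0, 2, 1, 2, 0]
Reconstruct: [1, 1, 2, 2, 4, 4, 5, 6, 6]


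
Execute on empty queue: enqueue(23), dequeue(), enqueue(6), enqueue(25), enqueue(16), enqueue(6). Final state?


enqueue(23) -> [23]
dequeue() returns 23 -> []
enqueue(6) -> [6]
enqueue(25) -> [6, 25]
enqueue(16) -> [6, 25, 16]
enqueue(6) -> [6, 25, 16, 6]
Final queue (front to back): [6, 25, 16, 6]


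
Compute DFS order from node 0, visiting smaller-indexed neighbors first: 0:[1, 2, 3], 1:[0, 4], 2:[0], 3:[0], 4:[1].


DFS stack-based: start with [0]
Visit order: [0, 1, 4, 2, 3]


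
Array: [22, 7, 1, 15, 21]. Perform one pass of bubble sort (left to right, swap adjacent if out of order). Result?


After one pass: [7, 1, 15, 21, 22]


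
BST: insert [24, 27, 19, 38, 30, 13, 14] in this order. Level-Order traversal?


Root = 24; build tree by BST insertion.
Level-Order traversal: [24, 19, 27, 13, 38, 14, 30]


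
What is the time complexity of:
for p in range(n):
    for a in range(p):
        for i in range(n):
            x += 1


Per nesting level: O(n) * O(n) [triangular over p] * O(n) = O(n^3)
Complexity: O(n^3)


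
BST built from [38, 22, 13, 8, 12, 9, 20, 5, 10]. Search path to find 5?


BST root = 38
Search for 5: compare at each node
Path: [38, 22, 13, 8, 5]


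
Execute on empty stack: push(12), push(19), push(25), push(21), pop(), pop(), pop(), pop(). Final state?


push(12) -> [12]
push(19) -> [12, 19]
push(25) -> [12, 19, 25]
push(21) -> [12, 19, 25, 21]
pop() returns 21 -> [12, 19, 25]
pop() returns 25 -> [12, 19]
pop() returns 19 -> [12]
pop() returns 12 -> []
Final stack (bottom to top): []


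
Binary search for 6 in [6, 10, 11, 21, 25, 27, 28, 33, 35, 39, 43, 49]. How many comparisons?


Search for 6:
[0,11] mid=5 arr[5]=27
[0,4] mid=2 arr[2]=11
[0,1] mid=0 arr[0]=6
Total: 3 comparisons


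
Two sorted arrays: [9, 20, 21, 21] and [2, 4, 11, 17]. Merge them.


Compare heads, take smaller each step.
Merged: [2, 4, 9, 11, 17, 20, 21, 21]


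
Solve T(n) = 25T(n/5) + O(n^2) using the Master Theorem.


a=25, b=5, c=2. log_5(25)=2 = c=2. Case 2: O(n^c log n) = O(n^2 log n)
Complexity: O(n^2 log n)


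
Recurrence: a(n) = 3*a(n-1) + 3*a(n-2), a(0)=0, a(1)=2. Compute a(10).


Build bottom-up:
...a(8)=18630, a(9)=70632, a(10)=3*70632+3*18630=267786


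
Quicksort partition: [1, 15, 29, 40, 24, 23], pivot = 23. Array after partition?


Elements <= 23 go left of pivot.
Result: [1, 15, 23, 40, 24, 29], pivot at index 2


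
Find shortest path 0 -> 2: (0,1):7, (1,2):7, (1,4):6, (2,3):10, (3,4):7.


Dijkstra from 0:
Distances: {0: 0, 1: 7, 2: 14, 3: 20, 4: 13}
Shortest distance to 2 = 14, path = [0, 1, 2]


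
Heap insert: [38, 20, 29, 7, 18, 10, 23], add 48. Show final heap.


Append 48: [38, 20, 29, 7, 18, 10, 23, 48]
Bubble up: swap idx 7(48) with idx 3(7); swap idx 3(48) with idx 1(20); swap idx 1(48) with idx 0(38)
Result: [48, 38, 29, 20, 18, 10, 23, 7]


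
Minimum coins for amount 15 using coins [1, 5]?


dp[0]=0; dp[i]=1+min(dp[i-c] for c in coins)
...dp[10]=2, dp[11]=3, dp[12]=4, dp[13]=5, dp[14]=6, dp[15]=3
Minimum coins for 15 = 3


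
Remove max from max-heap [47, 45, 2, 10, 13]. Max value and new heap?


Max = 47
Replace root with last, heapify down
Resulting heap: [45, 13, 2, 10]


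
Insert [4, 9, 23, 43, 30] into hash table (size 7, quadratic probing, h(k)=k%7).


Insertions: 4->slot 4; 9->slot 2; 23->slot 3; 43->slot 1; 30->slot 6
Table: [None, 43, 9, 23, 4, None, 30]


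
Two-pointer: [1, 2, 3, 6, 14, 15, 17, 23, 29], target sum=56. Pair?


Two pointers: lo=0, hi=8
No pair sums to 56


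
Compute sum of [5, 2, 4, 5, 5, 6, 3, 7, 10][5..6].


Prefix sums: [0, 5, 7, 11, 16, 21, 27, 30, 37, 47]
Sum[5..6] = prefix[7] - prefix[5] = 30 - 21 = 9


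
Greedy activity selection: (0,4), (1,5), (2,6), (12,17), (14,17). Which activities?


Greedy: pick earliest-ending, then skip overlaps.
Selected (2 activities): [(0, 4), (12, 17)]


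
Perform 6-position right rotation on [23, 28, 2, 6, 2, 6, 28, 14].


Right rotate by 6: [2, 6, 2, 6, 28, 14, 23, 28]


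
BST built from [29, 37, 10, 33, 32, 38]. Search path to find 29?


BST root = 29
Search for 29: compare at each node
Path: [29]


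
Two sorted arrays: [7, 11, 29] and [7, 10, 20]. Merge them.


Compare heads, take smaller each step.
Merged: [7, 7, 10, 11, 20, 29]


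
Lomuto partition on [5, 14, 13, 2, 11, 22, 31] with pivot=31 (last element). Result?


Elements <= 31 go left of pivot.
Result: [5, 14, 13, 2, 11, 22, 31], pivot at index 6


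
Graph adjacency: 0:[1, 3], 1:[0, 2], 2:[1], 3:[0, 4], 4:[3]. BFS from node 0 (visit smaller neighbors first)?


BFS queue: start with [0]
Visit order: [0, 1, 3, 2, 4]


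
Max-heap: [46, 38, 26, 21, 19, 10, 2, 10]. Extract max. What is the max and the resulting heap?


Max = 46
Replace root with last, heapify down
Resulting heap: [38, 21, 26, 10, 19, 10, 2]


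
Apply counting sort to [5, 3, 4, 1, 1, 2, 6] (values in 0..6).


Count array: [0, 2, 1, 1, 1, 1, 1]
Reconstruct: [1, 1, 2, 3, 4, 5, 6]


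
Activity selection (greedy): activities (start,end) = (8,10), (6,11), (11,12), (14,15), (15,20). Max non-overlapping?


Greedy: pick earliest-ending, then skip overlaps.
Selected (4 activities): [(8, 10), (11, 12), (14, 15), (15, 20)]


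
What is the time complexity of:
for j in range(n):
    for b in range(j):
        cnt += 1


Per nesting level: O(n) * O(n) [triangular over j] = O(n^2)
Complexity: O(n^2)


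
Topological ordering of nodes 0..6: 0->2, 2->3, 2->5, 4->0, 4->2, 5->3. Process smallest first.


Kahn's algorithm, process smallest node first
Order: [1, 4, 0, 2, 5, 3, 6]


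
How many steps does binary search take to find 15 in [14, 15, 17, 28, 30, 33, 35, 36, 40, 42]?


Search for 15:
[0,9] mid=4 arr[4]=30
[0,3] mid=1 arr[1]=15
Total: 2 comparisons


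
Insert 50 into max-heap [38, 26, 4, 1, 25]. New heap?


Append 50: [38, 26, 4, 1, 25, 50]
Bubble up: swap idx 5(50) with idx 2(4); swap idx 2(50) with idx 0(38)
Result: [50, 26, 38, 1, 25, 4]


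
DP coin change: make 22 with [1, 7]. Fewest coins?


dp[0]=0; dp[i]=1+min(dp[i-c] for c in coins)
...dp[17]=5, dp[18]=6, dp[19]=7, dp[20]=8, dp[21]=3, dp[22]=4
Minimum coins for 22 = 4


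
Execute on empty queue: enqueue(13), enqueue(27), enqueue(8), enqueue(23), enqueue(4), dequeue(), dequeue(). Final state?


enqueue(13) -> [13]
enqueue(27) -> [13, 27]
enqueue(8) -> [13, 27, 8]
enqueue(23) -> [13, 27, 8, 23]
enqueue(4) -> [13, 27, 8, 23, 4]
dequeue() returns 13 -> [27, 8, 23, 4]
dequeue() returns 27 -> [8, 23, 4]
Final queue (front to back): [8, 23, 4]


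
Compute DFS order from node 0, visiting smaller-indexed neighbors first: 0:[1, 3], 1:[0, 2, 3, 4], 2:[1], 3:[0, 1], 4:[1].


DFS stack-based: start with [0]
Visit order: [0, 1, 2, 3, 4]


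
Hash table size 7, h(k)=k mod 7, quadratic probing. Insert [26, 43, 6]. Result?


Insertions: 26->slot 5; 43->slot 1; 6->slot 6
Table: [None, 43, None, None, None, 26, 6]


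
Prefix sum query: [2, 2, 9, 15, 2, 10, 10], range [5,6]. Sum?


Prefix sums: [0, 2, 4, 13, 28, 30, 40, 50]
Sum[5..6] = prefix[7] - prefix[5] = 50 - 30 = 20


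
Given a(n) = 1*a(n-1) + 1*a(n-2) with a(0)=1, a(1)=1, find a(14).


Build bottom-up:
...a(12)=233, a(13)=377, a(14)=1*377+1*233=610


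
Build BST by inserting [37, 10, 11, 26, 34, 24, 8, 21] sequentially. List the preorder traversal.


Root = 37; build tree by BST insertion.
Preorder traversal: [37, 10, 8, 11, 26, 24, 21, 34]


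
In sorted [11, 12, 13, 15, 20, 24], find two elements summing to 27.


Two pointers: lo=0, hi=5
Found pair: (12, 15) summing to 27


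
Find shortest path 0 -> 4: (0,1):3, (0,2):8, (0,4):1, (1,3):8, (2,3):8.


Dijkstra from 0:
Distances: {0: 0, 1: 3, 2: 8, 3: 11, 4: 1}
Shortest distance to 4 = 1, path = [0, 4]


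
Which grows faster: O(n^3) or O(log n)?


logarithmic grows slower than cubic
O(log n) is asymptotically smaller; O(n^3) grows faster


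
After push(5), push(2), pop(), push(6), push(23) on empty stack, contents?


push(5) -> [5]
push(2) -> [5, 2]
pop() returns 2 -> [5]
push(6) -> [5, 6]
push(23) -> [5, 6, 23]
Final stack (bottom to top): [5, 6, 23]


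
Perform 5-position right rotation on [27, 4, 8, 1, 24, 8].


Right rotate by 5: [4, 8, 1, 24, 8, 27]


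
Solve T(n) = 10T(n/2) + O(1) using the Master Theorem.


a=10, b=2, c=0. log_2(10)=3.322 > c=0. Case 1: O(n^log_b(a)) = O(n^3.322)
Complexity: O(n^3.322)


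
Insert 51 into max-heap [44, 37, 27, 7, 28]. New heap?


Append 51: [44, 37, 27, 7, 28, 51]
Bubble up: swap idx 5(51) with idx 2(27); swap idx 2(51) with idx 0(44)
Result: [51, 37, 44, 7, 28, 27]


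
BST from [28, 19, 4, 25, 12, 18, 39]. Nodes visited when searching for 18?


BST root = 28
Search for 18: compare at each node
Path: [28, 19, 4, 12, 18]


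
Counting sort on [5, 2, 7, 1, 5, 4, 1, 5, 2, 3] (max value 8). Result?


Count array: [0, 2, 2, 1, 1, 3, 0, 1, 0]
Reconstruct: [1, 1, 2, 2, 3, 4, 5, 5, 5, 7]


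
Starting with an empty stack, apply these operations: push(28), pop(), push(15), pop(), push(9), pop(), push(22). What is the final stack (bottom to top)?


push(28) -> [28]
pop() returns 28 -> []
push(15) -> [15]
pop() returns 15 -> []
push(9) -> [9]
pop() returns 9 -> []
push(22) -> [22]
Final stack (bottom to top): [22]


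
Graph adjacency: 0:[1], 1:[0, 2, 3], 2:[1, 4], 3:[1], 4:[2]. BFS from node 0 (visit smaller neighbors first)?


BFS queue: start with [0]
Visit order: [0, 1, 2, 3, 4]


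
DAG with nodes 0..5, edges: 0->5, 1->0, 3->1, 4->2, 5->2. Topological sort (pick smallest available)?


Kahn's algorithm, process smallest node first
Order: [3, 1, 0, 4, 5, 2]


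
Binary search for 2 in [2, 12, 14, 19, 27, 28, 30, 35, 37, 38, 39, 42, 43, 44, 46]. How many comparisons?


Search for 2:
[0,14] mid=7 arr[7]=35
[0,6] mid=3 arr[3]=19
[0,2] mid=1 arr[1]=12
[0,0] mid=0 arr[0]=2
Total: 4 comparisons


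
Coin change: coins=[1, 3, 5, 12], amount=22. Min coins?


dp[0]=0; dp[i]=1+min(dp[i-c] for c in coins)
...dp[17]=2, dp[18]=3, dp[19]=4, dp[20]=3, dp[21]=4, dp[22]=3
Minimum coins for 22 = 3


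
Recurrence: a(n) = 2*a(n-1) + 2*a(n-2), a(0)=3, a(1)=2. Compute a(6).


Build bottom-up:
...a(4)=68, a(5)=184, a(6)=2*184+2*68=504


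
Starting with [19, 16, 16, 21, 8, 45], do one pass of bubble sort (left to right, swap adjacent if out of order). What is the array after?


After one pass: [16, 16, 19, 8, 21, 45]


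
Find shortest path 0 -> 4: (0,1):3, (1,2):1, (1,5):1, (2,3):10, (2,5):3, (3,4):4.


Dijkstra from 0:
Distances: {0: 0, 1: 3, 2: 4, 3: 14, 4: 18, 5: 4}
Shortest distance to 4 = 18, path = [0, 1, 2, 3, 4]


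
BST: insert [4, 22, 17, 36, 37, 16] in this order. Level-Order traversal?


Root = 4; build tree by BST insertion.
Level-Order traversal: [4, 22, 17, 36, 16, 37]


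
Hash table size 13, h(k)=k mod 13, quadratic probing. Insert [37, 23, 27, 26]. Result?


Insertions: 37->slot 11; 23->slot 10; 27->slot 1; 26->slot 0
Table: [26, 27, None, None, None, None, None, None, None, None, 23, 37, None]


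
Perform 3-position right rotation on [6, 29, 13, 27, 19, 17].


Right rotate by 3: [27, 19, 17, 6, 29, 13]


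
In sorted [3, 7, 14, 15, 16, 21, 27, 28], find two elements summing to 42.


Two pointers: lo=0, hi=7
Found pair: (14, 28) summing to 42


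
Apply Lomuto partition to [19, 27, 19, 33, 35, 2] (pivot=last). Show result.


Elements <= 2 go left of pivot.
Result: [2, 27, 19, 33, 35, 19], pivot at index 0


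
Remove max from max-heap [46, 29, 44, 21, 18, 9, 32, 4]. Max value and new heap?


Max = 46
Replace root with last, heapify down
Resulting heap: [44, 29, 32, 21, 18, 9, 4]


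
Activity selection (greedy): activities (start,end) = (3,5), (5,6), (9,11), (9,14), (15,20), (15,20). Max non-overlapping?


Greedy: pick earliest-ending, then skip overlaps.
Selected (4 activities): [(3, 5), (5, 6), (9, 11), (15, 20)]


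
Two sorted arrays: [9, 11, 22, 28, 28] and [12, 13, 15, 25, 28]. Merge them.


Compare heads, take smaller each step.
Merged: [9, 11, 12, 13, 15, 22, 25, 28, 28, 28]


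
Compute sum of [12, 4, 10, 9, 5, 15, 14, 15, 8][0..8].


Prefix sums: [0, 12, 16, 26, 35, 40, 55, 69, 84, 92]
Sum[0..8] = prefix[9] - prefix[0] = 92 - 0 = 92


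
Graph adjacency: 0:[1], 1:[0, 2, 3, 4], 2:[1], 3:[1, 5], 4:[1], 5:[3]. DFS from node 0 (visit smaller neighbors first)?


DFS stack-based: start with [0]
Visit order: [0, 1, 2, 3, 5, 4]


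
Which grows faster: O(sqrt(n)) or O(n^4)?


sublinear grows slower than quartic
O(sqrt(n)) is asymptotically smaller; O(n^4) grows faster


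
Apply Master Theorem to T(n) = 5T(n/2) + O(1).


a=5, b=2, c=0. log_2(5)=2.322 > c=0. Case 1: O(n^log_b(a)) = O(n^2.322)
Complexity: O(n^2.322)


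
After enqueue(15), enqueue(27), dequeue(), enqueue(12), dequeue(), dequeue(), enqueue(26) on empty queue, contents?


enqueue(15) -> [15]
enqueue(27) -> [15, 27]
dequeue() returns 15 -> [27]
enqueue(12) -> [27, 12]
dequeue() returns 27 -> [12]
dequeue() returns 12 -> []
enqueue(26) -> [26]
Final queue (front to back): [26]


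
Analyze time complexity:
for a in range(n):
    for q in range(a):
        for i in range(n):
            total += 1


Per nesting level: O(n) * O(n) [triangular over a] * O(n) = O(n^3)
Complexity: O(n^3)


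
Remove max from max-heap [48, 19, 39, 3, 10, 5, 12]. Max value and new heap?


Max = 48
Replace root with last, heapify down
Resulting heap: [39, 19, 12, 3, 10, 5]


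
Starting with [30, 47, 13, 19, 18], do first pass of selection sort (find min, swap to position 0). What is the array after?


After one pass: [13, 47, 30, 19, 18]


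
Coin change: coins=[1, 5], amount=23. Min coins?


dp[0]=0; dp[i]=1+min(dp[i-c] for c in coins)
...dp[18]=6, dp[19]=7, dp[20]=4, dp[21]=5, dp[22]=6, dp[23]=7
Minimum coins for 23 = 7


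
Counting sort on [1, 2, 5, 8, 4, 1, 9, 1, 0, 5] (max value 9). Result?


Count array: [1, 3, 1, 0, 1, 2, 0, 0, 1, 1]
Reconstruct: [0, 1, 1, 1, 2, 4, 5, 5, 8, 9]


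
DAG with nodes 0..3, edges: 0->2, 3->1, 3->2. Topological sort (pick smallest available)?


Kahn's algorithm, process smallest node first
Order: [0, 3, 1, 2]


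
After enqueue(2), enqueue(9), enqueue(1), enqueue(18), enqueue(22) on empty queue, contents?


enqueue(2) -> [2]
enqueue(9) -> [2, 9]
enqueue(1) -> [2, 9, 1]
enqueue(18) -> [2, 9, 1, 18]
enqueue(22) -> [2, 9, 1, 18, 22]
Final queue (front to back): [2, 9, 1, 18, 22]


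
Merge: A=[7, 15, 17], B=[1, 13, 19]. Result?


Compare heads, take smaller each step.
Merged: [1, 7, 13, 15, 17, 19]


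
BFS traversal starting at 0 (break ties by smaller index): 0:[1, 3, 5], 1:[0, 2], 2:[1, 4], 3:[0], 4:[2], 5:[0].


BFS queue: start with [0]
Visit order: [0, 1, 3, 5, 2, 4]


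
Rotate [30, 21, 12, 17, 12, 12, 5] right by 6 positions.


Right rotate by 6: [21, 12, 17, 12, 12, 5, 30]


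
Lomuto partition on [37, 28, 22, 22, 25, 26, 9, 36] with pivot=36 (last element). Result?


Elements <= 36 go left of pivot.
Result: [28, 22, 22, 25, 26, 9, 36, 37], pivot at index 6


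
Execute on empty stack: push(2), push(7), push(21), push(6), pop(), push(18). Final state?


push(2) -> [2]
push(7) -> [2, 7]
push(21) -> [2, 7, 21]
push(6) -> [2, 7, 21, 6]
pop() returns 6 -> [2, 7, 21]
push(18) -> [2, 7, 21, 18]
Final stack (bottom to top): [2, 7, 21, 18]


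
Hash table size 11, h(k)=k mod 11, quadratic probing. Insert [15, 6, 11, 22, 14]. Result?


Insertions: 15->slot 4; 6->slot 6; 11->slot 0; 22->slot 1; 14->slot 3
Table: [11, 22, None, 14, 15, None, 6, None, None, None, None]


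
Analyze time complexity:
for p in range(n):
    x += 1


Per nesting level: O(n) = O(n)
Complexity: O(n)


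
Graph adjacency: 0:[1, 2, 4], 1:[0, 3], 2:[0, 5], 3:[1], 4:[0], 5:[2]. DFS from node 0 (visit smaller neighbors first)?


DFS stack-based: start with [0]
Visit order: [0, 1, 3, 2, 5, 4]


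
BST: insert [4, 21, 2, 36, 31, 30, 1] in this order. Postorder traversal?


Root = 4; build tree by BST insertion.
Postorder traversal: [1, 2, 30, 31, 36, 21, 4]


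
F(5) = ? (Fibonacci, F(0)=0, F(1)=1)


F(n)=F(n-1)+F(n-2)
...F(3)=2, F(4)=3, F(5)=5


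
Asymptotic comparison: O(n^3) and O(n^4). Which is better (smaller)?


cubic grows slower than quartic
O(n^3) is asymptotically smaller; O(n^4) grows faster


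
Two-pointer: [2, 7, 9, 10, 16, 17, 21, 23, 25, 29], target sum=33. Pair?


Two pointers: lo=0, hi=9
Found pair: (10, 23) summing to 33


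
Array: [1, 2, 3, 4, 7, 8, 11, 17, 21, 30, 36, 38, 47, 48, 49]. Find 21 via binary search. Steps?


Search for 21:
[0,14] mid=7 arr[7]=17
[8,14] mid=11 arr[11]=38
[8,10] mid=9 arr[9]=30
[8,8] mid=8 arr[8]=21
Total: 4 comparisons


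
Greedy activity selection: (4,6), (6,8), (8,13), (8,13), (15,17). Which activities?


Greedy: pick earliest-ending, then skip overlaps.
Selected (4 activities): [(4, 6), (6, 8), (8, 13), (15, 17)]


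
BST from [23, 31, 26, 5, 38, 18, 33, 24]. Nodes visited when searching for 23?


BST root = 23
Search for 23: compare at each node
Path: [23]


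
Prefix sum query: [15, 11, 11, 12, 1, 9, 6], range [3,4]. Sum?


Prefix sums: [0, 15, 26, 37, 49, 50, 59, 65]
Sum[3..4] = prefix[5] - prefix[3] = 50 - 37 = 13


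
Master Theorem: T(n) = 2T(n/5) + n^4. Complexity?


a=2, b=5, c=4. log_5(2)=0.431 < c=4. Case 3: O(n^c) = O(n^4)
Complexity: O(n^4)


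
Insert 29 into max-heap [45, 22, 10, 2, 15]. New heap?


Append 29: [45, 22, 10, 2, 15, 29]
Bubble up: swap idx 5(29) with idx 2(10)
Result: [45, 22, 29, 2, 15, 10]


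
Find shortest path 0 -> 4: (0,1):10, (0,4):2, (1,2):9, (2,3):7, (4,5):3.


Dijkstra from 0:
Distances: {0: 0, 1: 10, 2: 19, 3: 26, 4: 2, 5: 5}
Shortest distance to 4 = 2, path = [0, 4]


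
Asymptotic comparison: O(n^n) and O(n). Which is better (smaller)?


linear grows slower than n^n
O(n) is asymptotically smaller; O(n^n) grows faster


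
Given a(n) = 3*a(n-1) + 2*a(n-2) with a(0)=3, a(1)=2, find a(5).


Build bottom-up:
...a(3)=40, a(4)=144, a(5)=3*144+2*40=512


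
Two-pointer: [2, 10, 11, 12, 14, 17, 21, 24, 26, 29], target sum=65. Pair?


Two pointers: lo=0, hi=9
No pair sums to 65


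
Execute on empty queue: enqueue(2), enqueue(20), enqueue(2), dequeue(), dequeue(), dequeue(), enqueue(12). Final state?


enqueue(2) -> [2]
enqueue(20) -> [2, 20]
enqueue(2) -> [2, 20, 2]
dequeue() returns 2 -> [20, 2]
dequeue() returns 20 -> [2]
dequeue() returns 2 -> []
enqueue(12) -> [12]
Final queue (front to back): [12]


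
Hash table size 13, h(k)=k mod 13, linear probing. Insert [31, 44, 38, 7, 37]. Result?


Insertions: 31->slot 5; 44->slot 6; 38->slot 12; 7->slot 7; 37->slot 11
Table: [None, None, None, None, None, 31, 44, 7, None, None, None, 37, 38]


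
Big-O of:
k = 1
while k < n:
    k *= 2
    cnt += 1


Per nesting level: O(log n) = O(log n)
Complexity: O(log n)


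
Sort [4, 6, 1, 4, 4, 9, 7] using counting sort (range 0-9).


Count array: [0, 1, 0, 0, 3, 0, 1, 1, 0, 1]
Reconstruct: [1, 4, 4, 4, 6, 7, 9]


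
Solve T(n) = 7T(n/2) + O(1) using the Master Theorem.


a=7, b=2, c=0. log_2(7)=2.807 > c=0. Case 1: O(n^log_b(a)) = O(n^2.807)
Complexity: O(n^2.807)


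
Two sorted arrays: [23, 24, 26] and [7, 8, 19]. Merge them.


Compare heads, take smaller each step.
Merged: [7, 8, 19, 23, 24, 26]


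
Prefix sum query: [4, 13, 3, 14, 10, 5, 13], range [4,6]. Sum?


Prefix sums: [0, 4, 17, 20, 34, 44, 49, 62]
Sum[4..6] = prefix[7] - prefix[4] = 62 - 34 = 28


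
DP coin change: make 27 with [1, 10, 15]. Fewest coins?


dp[0]=0; dp[i]=1+min(dp[i-c] for c in coins)
...dp[22]=4, dp[23]=5, dp[24]=6, dp[25]=2, dp[26]=3, dp[27]=4
Minimum coins for 27 = 4


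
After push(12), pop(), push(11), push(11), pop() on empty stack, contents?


push(12) -> [12]
pop() returns 12 -> []
push(11) -> [11]
push(11) -> [11, 11]
pop() returns 11 -> [11]
Final stack (bottom to top): [11]


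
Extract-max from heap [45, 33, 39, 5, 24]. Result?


Max = 45
Replace root with last, heapify down
Resulting heap: [39, 33, 24, 5]


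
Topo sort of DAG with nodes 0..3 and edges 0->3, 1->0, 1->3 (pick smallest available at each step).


Kahn's algorithm, process smallest node first
Order: [1, 0, 2, 3]


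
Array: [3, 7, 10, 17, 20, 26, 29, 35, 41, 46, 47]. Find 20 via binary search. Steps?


Search for 20:
[0,10] mid=5 arr[5]=26
[0,4] mid=2 arr[2]=10
[3,4] mid=3 arr[3]=17
[4,4] mid=4 arr[4]=20
Total: 4 comparisons


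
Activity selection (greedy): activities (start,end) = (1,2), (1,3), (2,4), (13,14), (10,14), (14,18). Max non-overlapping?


Greedy: pick earliest-ending, then skip overlaps.
Selected (4 activities): [(1, 2), (2, 4), (13, 14), (14, 18)]


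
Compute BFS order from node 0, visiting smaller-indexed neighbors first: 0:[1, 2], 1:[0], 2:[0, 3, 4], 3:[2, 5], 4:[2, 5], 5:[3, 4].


BFS queue: start with [0]
Visit order: [0, 1, 2, 3, 4, 5]


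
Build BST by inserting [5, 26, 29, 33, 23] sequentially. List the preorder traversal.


Root = 5; build tree by BST insertion.
Preorder traversal: [5, 26, 23, 29, 33]


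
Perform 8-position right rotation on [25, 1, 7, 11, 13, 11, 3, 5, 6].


Right rotate by 8: [1, 7, 11, 13, 11, 3, 5, 6, 25]


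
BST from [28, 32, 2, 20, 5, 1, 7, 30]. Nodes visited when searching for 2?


BST root = 28
Search for 2: compare at each node
Path: [28, 2]


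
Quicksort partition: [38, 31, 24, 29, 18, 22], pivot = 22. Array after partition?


Elements <= 22 go left of pivot.
Result: [18, 22, 24, 29, 38, 31], pivot at index 1


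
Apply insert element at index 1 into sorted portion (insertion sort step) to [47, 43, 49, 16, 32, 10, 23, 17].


After one pass: [43, 47, 49, 16, 32, 10, 23, 17]


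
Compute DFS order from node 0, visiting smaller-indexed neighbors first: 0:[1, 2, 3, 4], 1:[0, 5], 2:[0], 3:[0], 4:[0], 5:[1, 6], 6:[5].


DFS stack-based: start with [0]
Visit order: [0, 1, 5, 6, 2, 3, 4]


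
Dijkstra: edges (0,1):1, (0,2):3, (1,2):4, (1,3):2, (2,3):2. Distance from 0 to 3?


Dijkstra from 0:
Distances: {0: 0, 1: 1, 2: 3, 3: 3}
Shortest distance to 3 = 3, path = [0, 1, 3]


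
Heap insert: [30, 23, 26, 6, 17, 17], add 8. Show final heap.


Append 8: [30, 23, 26, 6, 17, 17, 8]
Bubble up: no swaps needed
Result: [30, 23, 26, 6, 17, 17, 8]


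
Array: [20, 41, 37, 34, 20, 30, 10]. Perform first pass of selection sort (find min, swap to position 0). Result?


After one pass: [10, 41, 37, 34, 20, 30, 20]


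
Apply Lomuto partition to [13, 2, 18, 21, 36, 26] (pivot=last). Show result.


Elements <= 26 go left of pivot.
Result: [13, 2, 18, 21, 26, 36], pivot at index 4


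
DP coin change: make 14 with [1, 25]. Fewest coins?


dp[0]=0; dp[i]=1+min(dp[i-c] for c in coins)
...dp[9]=9, dp[10]=10, dp[11]=11, dp[12]=12, dp[13]=13, dp[14]=14
Minimum coins for 14 = 14


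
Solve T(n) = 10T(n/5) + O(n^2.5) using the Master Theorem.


a=10, b=5, c=2.5. log_5(10)=1.431 < c=2.5. Case 3: O(n^c) = O(n^2.500)
Complexity: O(n^2.500)


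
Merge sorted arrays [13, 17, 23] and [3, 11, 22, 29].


Compare heads, take smaller each step.
Merged: [3, 11, 13, 17, 22, 23, 29]


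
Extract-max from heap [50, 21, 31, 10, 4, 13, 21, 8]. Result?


Max = 50
Replace root with last, heapify down
Resulting heap: [31, 21, 21, 10, 4, 13, 8]


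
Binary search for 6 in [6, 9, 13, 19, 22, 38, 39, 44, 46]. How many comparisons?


Search for 6:
[0,8] mid=4 arr[4]=22
[0,3] mid=1 arr[1]=9
[0,0] mid=0 arr[0]=6
Total: 3 comparisons


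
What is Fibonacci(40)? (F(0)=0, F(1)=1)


F(n)=F(n-1)+F(n-2)
...F(38)=39088169, F(39)=63245986, F(40)=102334155


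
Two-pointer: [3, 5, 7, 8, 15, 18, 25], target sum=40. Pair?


Two pointers: lo=0, hi=6
Found pair: (15, 25) summing to 40


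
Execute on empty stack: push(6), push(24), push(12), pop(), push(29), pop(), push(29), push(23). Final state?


push(6) -> [6]
push(24) -> [6, 24]
push(12) -> [6, 24, 12]
pop() returns 12 -> [6, 24]
push(29) -> [6, 24, 29]
pop() returns 29 -> [6, 24]
push(29) -> [6, 24, 29]
push(23) -> [6, 24, 29, 23]
Final stack (bottom to top): [6, 24, 29, 23]


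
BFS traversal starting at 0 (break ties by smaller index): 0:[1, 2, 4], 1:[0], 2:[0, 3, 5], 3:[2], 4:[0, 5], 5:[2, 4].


BFS queue: start with [0]
Visit order: [0, 1, 2, 4, 3, 5]


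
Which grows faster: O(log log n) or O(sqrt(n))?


double-logarithmic grows slower than sublinear
O(log log n) is asymptotically smaller; O(sqrt(n)) grows faster


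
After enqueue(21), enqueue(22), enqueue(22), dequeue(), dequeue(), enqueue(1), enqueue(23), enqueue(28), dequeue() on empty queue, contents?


enqueue(21) -> [21]
enqueue(22) -> [21, 22]
enqueue(22) -> [21, 22, 22]
dequeue() returns 21 -> [22, 22]
dequeue() returns 22 -> [22]
enqueue(1) -> [22, 1]
enqueue(23) -> [22, 1, 23]
enqueue(28) -> [22, 1, 23, 28]
dequeue() returns 22 -> [1, 23, 28]
Final queue (front to back): [1, 23, 28]


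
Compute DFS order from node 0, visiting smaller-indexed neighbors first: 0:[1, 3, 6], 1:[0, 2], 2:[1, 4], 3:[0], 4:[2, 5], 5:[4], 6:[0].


DFS stack-based: start with [0]
Visit order: [0, 1, 2, 4, 5, 3, 6]


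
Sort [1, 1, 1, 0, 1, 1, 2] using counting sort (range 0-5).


Count array: [1, 5, 1, 0, 0, 0]
Reconstruct: [0, 1, 1, 1, 1, 1, 2]


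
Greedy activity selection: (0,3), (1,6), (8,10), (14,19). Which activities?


Greedy: pick earliest-ending, then skip overlaps.
Selected (3 activities): [(0, 3), (8, 10), (14, 19)]


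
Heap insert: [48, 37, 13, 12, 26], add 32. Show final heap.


Append 32: [48, 37, 13, 12, 26, 32]
Bubble up: swap idx 5(32) with idx 2(13)
Result: [48, 37, 32, 12, 26, 13]


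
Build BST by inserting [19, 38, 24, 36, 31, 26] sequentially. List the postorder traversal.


Root = 19; build tree by BST insertion.
Postorder traversal: [26, 31, 36, 24, 38, 19]


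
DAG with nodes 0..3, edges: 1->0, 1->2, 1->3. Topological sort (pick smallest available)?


Kahn's algorithm, process smallest node first
Order: [1, 0, 2, 3]


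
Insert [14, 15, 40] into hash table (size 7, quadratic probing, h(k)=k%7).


Insertions: 14->slot 0; 15->slot 1; 40->slot 5
Table: [14, 15, None, None, None, 40, None]


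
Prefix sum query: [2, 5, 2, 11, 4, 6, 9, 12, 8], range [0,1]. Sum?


Prefix sums: [0, 2, 7, 9, 20, 24, 30, 39, 51, 59]
Sum[0..1] = prefix[2] - prefix[0] = 7 - 0 = 7


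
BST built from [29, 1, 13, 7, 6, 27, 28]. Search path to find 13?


BST root = 29
Search for 13: compare at each node
Path: [29, 1, 13]


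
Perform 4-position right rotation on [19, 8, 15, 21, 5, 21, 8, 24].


Right rotate by 4: [5, 21, 8, 24, 19, 8, 15, 21]


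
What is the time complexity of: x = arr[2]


Analysis: constant-time operation, no loop
Complexity: O(1)


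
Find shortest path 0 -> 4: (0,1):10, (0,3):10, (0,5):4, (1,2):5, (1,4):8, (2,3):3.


Dijkstra from 0:
Distances: {0: 0, 1: 10, 2: 13, 3: 10, 4: 18, 5: 4}
Shortest distance to 4 = 18, path = [0, 1, 4]


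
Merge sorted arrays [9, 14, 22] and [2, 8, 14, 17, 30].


Compare heads, take smaller each step.
Merged: [2, 8, 9, 14, 14, 17, 22, 30]


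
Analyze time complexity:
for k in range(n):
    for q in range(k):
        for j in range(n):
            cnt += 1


Per nesting level: O(n) * O(n) [triangular over k] * O(n) = O(n^3)
Complexity: O(n^3)


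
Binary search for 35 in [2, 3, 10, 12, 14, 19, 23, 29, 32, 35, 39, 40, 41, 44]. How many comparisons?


Search for 35:
[0,13] mid=6 arr[6]=23
[7,13] mid=10 arr[10]=39
[7,9] mid=8 arr[8]=32
[9,9] mid=9 arr[9]=35
Total: 4 comparisons


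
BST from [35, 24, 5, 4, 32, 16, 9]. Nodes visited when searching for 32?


BST root = 35
Search for 32: compare at each node
Path: [35, 24, 32]


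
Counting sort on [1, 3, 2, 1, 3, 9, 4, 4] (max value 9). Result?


Count array: [0, 2, 1, 2, 2, 0, 0, 0, 0, 1]
Reconstruct: [1, 1, 2, 3, 3, 4, 4, 9]


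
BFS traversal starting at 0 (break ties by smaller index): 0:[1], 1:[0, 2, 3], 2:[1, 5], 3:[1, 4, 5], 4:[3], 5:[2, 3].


BFS queue: start with [0]
Visit order: [0, 1, 2, 3, 5, 4]


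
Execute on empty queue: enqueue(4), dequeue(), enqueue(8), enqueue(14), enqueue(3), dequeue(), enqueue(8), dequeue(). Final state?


enqueue(4) -> [4]
dequeue() returns 4 -> []
enqueue(8) -> [8]
enqueue(14) -> [8, 14]
enqueue(3) -> [8, 14, 3]
dequeue() returns 8 -> [14, 3]
enqueue(8) -> [14, 3, 8]
dequeue() returns 14 -> [3, 8]
Final queue (front to back): [3, 8]


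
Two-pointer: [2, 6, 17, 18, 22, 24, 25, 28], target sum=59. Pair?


Two pointers: lo=0, hi=7
No pair sums to 59


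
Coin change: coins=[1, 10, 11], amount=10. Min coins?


dp[0]=0; dp[i]=1+min(dp[i-c] for c in coins)
...dp[5]=5, dp[6]=6, dp[7]=7, dp[8]=8, dp[9]=9, dp[10]=1
Minimum coins for 10 = 1


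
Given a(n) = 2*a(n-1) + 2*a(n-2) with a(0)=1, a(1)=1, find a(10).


Build bottom-up:
...a(8)=1552, a(9)=4240, a(10)=2*4240+2*1552=11584


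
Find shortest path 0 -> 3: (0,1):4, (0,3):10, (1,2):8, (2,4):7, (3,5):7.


Dijkstra from 0:
Distances: {0: 0, 1: 4, 2: 12, 3: 10, 4: 19, 5: 17}
Shortest distance to 3 = 10, path = [0, 3]


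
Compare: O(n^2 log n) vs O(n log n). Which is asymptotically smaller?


linearithmic grows slower than n^2 log n
O(n log n) is asymptotically smaller; O(n^2 log n) grows faster


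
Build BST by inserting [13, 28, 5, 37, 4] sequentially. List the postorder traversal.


Root = 13; build tree by BST insertion.
Postorder traversal: [4, 5, 37, 28, 13]


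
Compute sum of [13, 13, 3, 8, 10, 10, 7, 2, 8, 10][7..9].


Prefix sums: [0, 13, 26, 29, 37, 47, 57, 64, 66, 74, 84]
Sum[7..9] = prefix[10] - prefix[7] = 84 - 64 = 20
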